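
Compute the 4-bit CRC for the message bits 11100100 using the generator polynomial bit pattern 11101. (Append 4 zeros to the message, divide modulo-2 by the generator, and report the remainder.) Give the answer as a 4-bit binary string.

Append 4 zeros: 111001000000. Divide by 11101 (XOR where the leading bit is 1):
  pos 0: 11100 XOR 11101 = 00001
  pos 4: 11000 XOR 11101 = 00101
  pos 6: 10100 XOR 11101 = 01001
  pos 7: 10010 XOR 11101 = 01111
Remainder (last 4 bits) = 1111. This is the CRC / FCS.

1111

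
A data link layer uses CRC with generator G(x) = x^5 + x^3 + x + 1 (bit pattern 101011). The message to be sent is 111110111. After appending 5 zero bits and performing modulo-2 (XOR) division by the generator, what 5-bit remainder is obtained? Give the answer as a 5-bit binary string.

11101

Append 5 zeros: 11111011100000. Divide by 101011 (XOR where the leading bit is 1):
  pos 0: 111110 XOR 101011 = 010101
  pos 1: 101011 XOR 101011 = 000000
  pos 7: 110000 XOR 101011 = 011011
  pos 8: 110110 XOR 101011 = 011101
Remainder (last 5 bits) = 11101. This is the CRC / FCS.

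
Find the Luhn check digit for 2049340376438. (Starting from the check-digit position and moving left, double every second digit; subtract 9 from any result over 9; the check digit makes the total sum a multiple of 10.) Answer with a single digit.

Partial digits right→left: 8 3 4 6 7 3 0 4 3 9 4 0 2
Double every second digit counting from the check-digit position (so the 1st, 3rd, 5th, ... of the partial from the right).
  doubled (with −9 where >9): 7 8 5 0 6 8 4 → sum 38
  kept as-is: 3 6 3 4 9 0 → sum 25
Total = 38 + 25 = 63.
Check digit = (10 − (63 mod 10)) mod 10 = 7.

7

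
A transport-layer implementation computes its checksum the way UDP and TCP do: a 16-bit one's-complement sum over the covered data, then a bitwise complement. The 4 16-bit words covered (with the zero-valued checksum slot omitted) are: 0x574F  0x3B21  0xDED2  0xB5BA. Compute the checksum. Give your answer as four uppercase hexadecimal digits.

D901

One's-complement addition (fold any carry out of bit 15 back into bit 0):
  0x574F + 0x3B21 = 0x09270
  0x9270 + 0xDED2 = 0x17142 → wrap carry → 0x7143
  0x7143 + 0xB5BA = 0x126FD → wrap carry → 0x26FE
One's-complement sum = 0x26FE.
Checksum = ~0x26FE & 0xFFFF = 0xD901.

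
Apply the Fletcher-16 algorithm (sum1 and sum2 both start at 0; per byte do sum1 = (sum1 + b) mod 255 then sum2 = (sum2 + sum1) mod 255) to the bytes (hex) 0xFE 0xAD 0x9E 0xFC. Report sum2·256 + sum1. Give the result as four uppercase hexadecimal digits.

3F48

Running sums (mod 255):
  after byte 0 (0xFE): sum1=254, sum2=254
  after byte 1 (0xAD): sum1=172, sum2=171
  after byte 2 (0x9E): sum1=75, sum2=246
  after byte 3 (0xFC): sum1=72, sum2=63
Checksum = sum2·256 + sum1 = 63·256 + 72 = 16200 = 0x3F48.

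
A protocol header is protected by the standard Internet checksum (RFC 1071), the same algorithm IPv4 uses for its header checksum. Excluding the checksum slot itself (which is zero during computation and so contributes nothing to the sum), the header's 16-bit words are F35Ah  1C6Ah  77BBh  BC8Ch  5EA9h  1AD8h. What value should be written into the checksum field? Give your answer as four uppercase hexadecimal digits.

4271

One's-complement addition (fold any carry out of bit 15 back into bit 0):
  0xF35A + 0x1C6A = 0x10FC4 → wrap carry → 0x0FC5
  0x0FC5 + 0x77BB = 0x08780
  0x8780 + 0xBC8C = 0x1440C → wrap carry → 0x440D
  0x440D + 0x5EA9 = 0x0A2B6
  0xA2B6 + 0x1AD8 = 0x0BD8E
One's-complement sum = 0xBD8E.
Checksum = ~0xBD8E & 0xFFFF = 0x4271.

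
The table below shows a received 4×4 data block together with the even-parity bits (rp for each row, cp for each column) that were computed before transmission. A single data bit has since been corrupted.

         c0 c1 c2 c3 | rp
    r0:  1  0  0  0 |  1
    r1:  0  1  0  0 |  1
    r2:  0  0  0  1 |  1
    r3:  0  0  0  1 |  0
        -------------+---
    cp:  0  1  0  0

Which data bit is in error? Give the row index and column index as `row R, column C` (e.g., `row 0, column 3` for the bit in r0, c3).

Recompute each row's even parity and compare to rp:
  r0: data parity 1, sent rp 1 → ok
  r1: data parity 1, sent rp 1 → ok
  r2: data parity 1, sent rp 1 → ok
  r3: data parity 1, sent rp 0 → mismatch
Recompute each column's even parity and compare to cp:
  c0: data parity 1, sent cp 0 → mismatch
  c1: data parity 1, sent cp 1 → ok
  c2: data parity 0, sent cp 0 → ok
  c3: data parity 0, sent cp 0 → ok
Exactly one row (r3) and one column (c0) fail → the flipped bit is at their intersection.

row 3, column 0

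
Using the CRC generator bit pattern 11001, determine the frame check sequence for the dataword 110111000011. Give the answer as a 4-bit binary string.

1011

Append 4 zeros: 1101110000110000. Divide by 11001 (XOR where the leading bit is 1):
  pos 0: 11011 XOR 11001 = 00010
  pos 3: 10100 XOR 11001 = 01101
  pos 4: 11010 XOR 11001 = 00011
  pos 7: 11011 XOR 11001 = 00010
  pos 10: 10000 XOR 11001 = 01001
  pos 11: 10010 XOR 11001 = 01011
Remainder (last 4 bits) = 1011. This is the CRC / FCS.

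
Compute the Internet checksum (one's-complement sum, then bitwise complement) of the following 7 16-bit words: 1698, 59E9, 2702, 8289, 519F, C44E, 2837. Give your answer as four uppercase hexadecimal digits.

A7CD

One's-complement addition (fold any carry out of bit 15 back into bit 0):
  0x1698 + 0x59E9 = 0x07081
  0x7081 + 0x2702 = 0x09783
  0x9783 + 0x8289 = 0x11A0C → wrap carry → 0x1A0D
  0x1A0D + 0x519F = 0x06BAC
  0x6BAC + 0xC44E = 0x12FFA → wrap carry → 0x2FFB
  0x2FFB + 0x2837 = 0x05832
One's-complement sum = 0x5832.
Checksum = ~0x5832 & 0xFFFF = 0xA7CD.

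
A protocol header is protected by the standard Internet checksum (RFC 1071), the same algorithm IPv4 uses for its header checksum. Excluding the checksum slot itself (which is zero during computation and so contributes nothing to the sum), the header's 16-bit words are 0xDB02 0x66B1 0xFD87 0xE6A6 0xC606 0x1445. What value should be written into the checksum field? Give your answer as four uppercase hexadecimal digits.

FFD0

One's-complement addition (fold any carry out of bit 15 back into bit 0):
  0xDB02 + 0x66B1 = 0x141B3 → wrap carry → 0x41B4
  0x41B4 + 0xFD87 = 0x13F3B → wrap carry → 0x3F3C
  0x3F3C + 0xE6A6 = 0x125E2 → wrap carry → 0x25E3
  0x25E3 + 0xC606 = 0x0EBE9
  0xEBE9 + 0x1445 = 0x1002E → wrap carry → 0x002F
One's-complement sum = 0x002F.
Checksum = ~0x002F & 0xFFFF = 0xFFD0.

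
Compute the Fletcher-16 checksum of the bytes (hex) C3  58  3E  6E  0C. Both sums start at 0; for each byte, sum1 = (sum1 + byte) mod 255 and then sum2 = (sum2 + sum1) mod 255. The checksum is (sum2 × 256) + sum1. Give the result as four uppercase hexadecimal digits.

D7D4

Running sums (mod 255):
  after byte 0 (C3): sum1=195, sum2=195
  after byte 1 (58): sum1=28, sum2=223
  after byte 2 (3E): sum1=90, sum2=58
  after byte 3 (6E): sum1=200, sum2=3
  after byte 4 (0C): sum1=212, sum2=215
Checksum = sum2·256 + sum1 = 215·256 + 212 = 55252 = 0xD7D4.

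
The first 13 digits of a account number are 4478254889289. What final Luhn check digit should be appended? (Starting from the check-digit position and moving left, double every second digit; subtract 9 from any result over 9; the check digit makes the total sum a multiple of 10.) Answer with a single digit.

3

Partial digits right→left: 9 8 2 9 8 8 4 5 2 8 7 4 4
Double every second digit counting from the check-digit position (so the 1st, 3rd, 5th, ... of the partial from the right).
  doubled (with −9 where >9): 9 4 7 8 4 5 8 → sum 45
  kept as-is: 8 9 8 5 8 4 → sum 42
Total = 45 + 42 = 87.
Check digit = (10 − (87 mod 10)) mod 10 = 3.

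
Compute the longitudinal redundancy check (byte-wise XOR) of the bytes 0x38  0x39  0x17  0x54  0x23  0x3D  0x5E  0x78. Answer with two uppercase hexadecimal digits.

XOR the bytes together:
  start with 0x38
  0x38 ⊕ 0x39 = 0x01
  0x01 ⊕ 0x17 = 0x16
  0x16 ⊕ 0x54 = 0x42
  0x42 ⊕ 0x23 = 0x61
  0x61 ⊕ 0x3D = 0x5C
  0x5C ⊕ 0x5E = 0x02
  0x02 ⊕ 0x78 = 0x7A

7A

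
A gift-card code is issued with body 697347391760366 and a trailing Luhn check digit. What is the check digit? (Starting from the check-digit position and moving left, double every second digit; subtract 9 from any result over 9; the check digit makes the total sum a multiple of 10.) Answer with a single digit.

Partial digits right→left: 6 6 3 0 6 7 1 9 3 7 4 3 7 9 6
Double every second digit counting from the check-digit position (so the 1st, 3rd, 5th, ... of the partial from the right).
  doubled (with −9 where >9): 3 6 3 2 6 8 5 3 → sum 36
  kept as-is: 6 0 7 9 7 3 9 → sum 41
Total = 36 + 41 = 77.
Check digit = (10 − (77 mod 10)) mod 10 = 3.

3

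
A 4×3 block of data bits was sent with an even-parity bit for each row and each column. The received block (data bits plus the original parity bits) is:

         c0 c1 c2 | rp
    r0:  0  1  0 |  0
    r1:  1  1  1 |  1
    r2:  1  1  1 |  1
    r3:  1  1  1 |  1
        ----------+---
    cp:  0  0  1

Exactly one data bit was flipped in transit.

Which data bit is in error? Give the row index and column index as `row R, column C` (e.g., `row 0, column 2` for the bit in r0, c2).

row 0, column 0

Recompute each row's even parity and compare to rp:
  r0: data parity 1, sent rp 0 → mismatch
  r1: data parity 1, sent rp 1 → ok
  r2: data parity 1, sent rp 1 → ok
  r3: data parity 1, sent rp 1 → ok
Recompute each column's even parity and compare to cp:
  c0: data parity 1, sent cp 0 → mismatch
  c1: data parity 0, sent cp 0 → ok
  c2: data parity 1, sent cp 1 → ok
Exactly one row (r0) and one column (c0) fail → the flipped bit is at their intersection.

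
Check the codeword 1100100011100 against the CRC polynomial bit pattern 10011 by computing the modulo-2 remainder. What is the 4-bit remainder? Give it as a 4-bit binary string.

1011

Modulo-2 division of 1100100011100 by 10011:
  pos 0: 11001 XOR 10011 = 01010
  pos 1: 10100 XOR 10011 = 00111
  pos 3: 11100 XOR 10011 = 01111
  pos 4: 11111 XOR 10011 = 01100
  pos 5: 11001 XOR 10011 = 01010
  pos 6: 10101 XOR 10011 = 00110
  pos 8: 11000 XOR 10011 = 01011
Remainder = 1011 (nonzero — an error is detected).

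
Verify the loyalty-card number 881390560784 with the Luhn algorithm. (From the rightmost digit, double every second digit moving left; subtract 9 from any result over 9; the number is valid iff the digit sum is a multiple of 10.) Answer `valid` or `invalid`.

From the right, keep odd positions and double even positions (subtract 9 from any doubled value over 9):
  doubled (positions 2,4,...): 7 0 1 9 2 7 → sum 26
  kept (positions 1,3,...): 4 7 6 0 3 8 → sum 28
Total = 54.
54 mod 10 = 4, so the number is invalid.

invalid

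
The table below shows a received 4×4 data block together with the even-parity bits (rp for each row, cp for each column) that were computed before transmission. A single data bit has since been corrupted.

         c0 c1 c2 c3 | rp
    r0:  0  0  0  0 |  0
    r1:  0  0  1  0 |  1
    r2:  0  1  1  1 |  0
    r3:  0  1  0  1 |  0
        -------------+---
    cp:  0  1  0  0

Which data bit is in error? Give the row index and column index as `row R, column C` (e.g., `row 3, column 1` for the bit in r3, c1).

row 2, column 1

Recompute each row's even parity and compare to rp:
  r0: data parity 0, sent rp 0 → ok
  r1: data parity 1, sent rp 1 → ok
  r2: data parity 1, sent rp 0 → mismatch
  r3: data parity 0, sent rp 0 → ok
Recompute each column's even parity and compare to cp:
  c0: data parity 0, sent cp 0 → ok
  c1: data parity 0, sent cp 1 → mismatch
  c2: data parity 0, sent cp 0 → ok
  c3: data parity 0, sent cp 0 → ok
Exactly one row (r2) and one column (c1) fail → the flipped bit is at their intersection.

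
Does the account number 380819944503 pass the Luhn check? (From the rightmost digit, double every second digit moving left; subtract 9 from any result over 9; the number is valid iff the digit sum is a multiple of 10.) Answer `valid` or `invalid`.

From the right, keep odd positions and double even positions (subtract 9 from any doubled value over 9):
  doubled (positions 2,4,...): 0 8 9 2 0 6 → sum 25
  kept (positions 1,3,...): 3 5 4 9 8 8 → sum 37
Total = 62.
62 mod 10 = 2, so the number is invalid.

invalid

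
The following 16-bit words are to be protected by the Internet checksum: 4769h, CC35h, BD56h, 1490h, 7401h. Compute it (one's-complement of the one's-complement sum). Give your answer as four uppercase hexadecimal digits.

A678

One's-complement addition (fold any carry out of bit 15 back into bit 0):
  0x4769 + 0xCC35 = 0x1139E → wrap carry → 0x139F
  0x139F + 0xBD56 = 0x0D0F5
  0xD0F5 + 0x1490 = 0x0E585
  0xE585 + 0x7401 = 0x15986 → wrap carry → 0x5987
One's-complement sum = 0x5987.
Checksum = ~0x5987 & 0xFFFF = 0xA678.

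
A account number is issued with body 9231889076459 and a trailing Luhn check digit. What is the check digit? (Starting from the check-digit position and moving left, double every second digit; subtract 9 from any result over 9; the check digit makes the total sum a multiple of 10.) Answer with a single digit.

Partial digits right→left: 9 5 4 6 7 0 9 8 8 1 3 2 9
Double every second digit counting from the check-digit position (so the 1st, 3rd, 5th, ... of the partial from the right).
  doubled (with −9 where >9): 9 8 5 9 7 6 9 → sum 53
  kept as-is: 5 6 0 8 1 2 → sum 22
Total = 53 + 22 = 75.
Check digit = (10 − (75 mod 10)) mod 10 = 5.

5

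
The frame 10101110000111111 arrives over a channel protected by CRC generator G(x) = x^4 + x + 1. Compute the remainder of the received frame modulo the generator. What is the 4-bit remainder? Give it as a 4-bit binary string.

0111

Modulo-2 division of 10101110000111111 by 10011:
  pos 0: 10101 XOR 10011 = 00110
  pos 2: 11011 XOR 10011 = 01000
  pos 3: 10000 XOR 10011 = 00011
  pos 6: 11000 XOR 10011 = 01011
  pos 7: 10111 XOR 10011 = 00100
  pos 9: 10011 XOR 10011 = 00000
Remainder = 0111 (nonzero — an error is detected).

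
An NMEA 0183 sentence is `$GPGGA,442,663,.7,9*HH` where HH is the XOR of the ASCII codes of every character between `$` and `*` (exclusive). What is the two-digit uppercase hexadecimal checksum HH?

77

XOR the ASCII codes of the payload characters:
  'G' = 0x47 → acc = 0x47
  'P' = 0x50 → acc = 0x17
  'G' = 0x47 → acc = 0x50
  'G' = 0x47 → acc = 0x17
  'A' = 0x41 → acc = 0x56
  ',' = 0x2C → acc = 0x7A
  '4' = 0x34 → acc = 0x4E
  '4' = 0x34 → acc = 0x7A
  '2' = 0x32 → acc = 0x48
  ',' = 0x2C → acc = 0x64
  '6' = 0x36 → acc = 0x52
  '6' = 0x36 → acc = 0x64
  '3' = 0x33 → acc = 0x57
  ',' = 0x2C → acc = 0x7B
  '.' = 0x2E → acc = 0x55
  '7' = 0x37 → acc = 0x62
  ',' = 0x2C → acc = 0x4E
  '9' = 0x39 → acc = 0x77
Checksum = 0x77.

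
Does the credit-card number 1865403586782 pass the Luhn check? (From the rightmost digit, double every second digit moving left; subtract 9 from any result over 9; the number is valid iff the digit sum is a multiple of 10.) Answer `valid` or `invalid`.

valid

From the right, keep odd positions and double even positions (subtract 9 from any doubled value over 9):
  doubled (positions 2,4,...): 7 3 1 0 1 7 → sum 19
  kept (positions 1,3,...): 2 7 8 3 4 6 1 → sum 31
Total = 50.
50 mod 10 = 0, so the number is valid.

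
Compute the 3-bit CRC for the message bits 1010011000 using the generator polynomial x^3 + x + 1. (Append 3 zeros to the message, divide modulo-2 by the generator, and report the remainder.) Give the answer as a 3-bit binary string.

Append 3 zeros: 1010011000000. Divide by 1011 (XOR where the leading bit is 1):
  pos 0: 1010 XOR 1011 = 0001
  pos 3: 1011 XOR 1011 = 0000
Remainder (last 3 bits) = 000. This is the CRC / FCS.

000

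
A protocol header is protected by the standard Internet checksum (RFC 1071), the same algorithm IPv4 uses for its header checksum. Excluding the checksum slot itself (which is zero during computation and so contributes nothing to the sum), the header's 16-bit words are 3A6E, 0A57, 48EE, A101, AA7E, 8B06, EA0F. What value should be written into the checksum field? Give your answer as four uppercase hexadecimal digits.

B1B5

One's-complement addition (fold any carry out of bit 15 back into bit 0):
  0x3A6E + 0x0A57 = 0x044C5
  0x44C5 + 0x48EE = 0x08DB3
  0x8DB3 + 0xA101 = 0x12EB4 → wrap carry → 0x2EB5
  0x2EB5 + 0xAA7E = 0x0D933
  0xD933 + 0x8B06 = 0x16439 → wrap carry → 0x643A
  0x643A + 0xEA0F = 0x14E49 → wrap carry → 0x4E4A
One's-complement sum = 0x4E4A.
Checksum = ~0x4E4A & 0xFFFF = 0xB1B5.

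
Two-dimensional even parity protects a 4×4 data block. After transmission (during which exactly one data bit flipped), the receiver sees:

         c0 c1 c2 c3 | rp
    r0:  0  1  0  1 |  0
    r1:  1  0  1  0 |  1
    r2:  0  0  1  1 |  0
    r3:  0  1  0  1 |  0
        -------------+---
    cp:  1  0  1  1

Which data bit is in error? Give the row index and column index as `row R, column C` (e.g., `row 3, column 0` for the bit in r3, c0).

row 1, column 2

Recompute each row's even parity and compare to rp:
  r0: data parity 0, sent rp 0 → ok
  r1: data parity 0, sent rp 1 → mismatch
  r2: data parity 0, sent rp 0 → ok
  r3: data parity 0, sent rp 0 → ok
Recompute each column's even parity and compare to cp:
  c0: data parity 1, sent cp 1 → ok
  c1: data parity 0, sent cp 0 → ok
  c2: data parity 0, sent cp 1 → mismatch
  c3: data parity 1, sent cp 1 → ok
Exactly one row (r1) and one column (c2) fail → the flipped bit is at their intersection.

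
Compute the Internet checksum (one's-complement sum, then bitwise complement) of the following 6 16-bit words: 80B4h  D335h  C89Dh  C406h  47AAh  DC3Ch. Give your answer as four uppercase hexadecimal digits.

FB89

One's-complement addition (fold any carry out of bit 15 back into bit 0):
  0x80B4 + 0xD335 = 0x153E9 → wrap carry → 0x53EA
  0x53EA + 0xC89D = 0x11C87 → wrap carry → 0x1C88
  0x1C88 + 0xC406 = 0x0E08E
  0xE08E + 0x47AA = 0x12838 → wrap carry → 0x2839
  0x2839 + 0xDC3C = 0x10475 → wrap carry → 0x0476
One's-complement sum = 0x0476.
Checksum = ~0x0476 & 0xFFFF = 0xFB89.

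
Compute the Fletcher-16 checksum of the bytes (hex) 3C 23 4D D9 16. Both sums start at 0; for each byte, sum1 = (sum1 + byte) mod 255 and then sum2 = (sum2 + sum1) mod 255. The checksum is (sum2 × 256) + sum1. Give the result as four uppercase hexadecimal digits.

Running sums (mod 255):
  after byte 0 (3C): sum1=60, sum2=60
  after byte 1 (23): sum1=95, sum2=155
  after byte 2 (4D): sum1=172, sum2=72
  after byte 3 (D9): sum1=134, sum2=206
  after byte 4 (16): sum1=156, sum2=107
Checksum = sum2·256 + sum1 = 107·256 + 156 = 27548 = 0x6B9C.

6B9C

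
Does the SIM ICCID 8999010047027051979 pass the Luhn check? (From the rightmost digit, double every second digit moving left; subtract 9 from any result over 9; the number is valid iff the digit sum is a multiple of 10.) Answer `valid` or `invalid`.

From the right, keep odd positions and double even positions (subtract 9 from any doubled value over 9):
  doubled (positions 2,4,...): 5 2 0 4 5 0 2 9 9 → sum 36
  kept (positions 1,3,...): 9 9 5 7 0 4 0 0 9 8 → sum 51
Total = 87.
87 mod 10 = 7, so the number is invalid.

invalid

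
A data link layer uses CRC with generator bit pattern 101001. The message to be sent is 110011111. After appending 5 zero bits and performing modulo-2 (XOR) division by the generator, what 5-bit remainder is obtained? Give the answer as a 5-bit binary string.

11010

Append 5 zeros: 11001111100000. Divide by 101001 (XOR where the leading bit is 1):
  pos 0: 110011 XOR 101001 = 011010
  pos 1: 110101 XOR 101001 = 011100
  pos 2: 111001 XOR 101001 = 010000
  pos 3: 100001 XOR 101001 = 001000
  pos 5: 100000 XOR 101001 = 001001
  pos 7: 100100 XOR 101001 = 001101
Remainder (last 5 bits) = 11010. This is the CRC / FCS.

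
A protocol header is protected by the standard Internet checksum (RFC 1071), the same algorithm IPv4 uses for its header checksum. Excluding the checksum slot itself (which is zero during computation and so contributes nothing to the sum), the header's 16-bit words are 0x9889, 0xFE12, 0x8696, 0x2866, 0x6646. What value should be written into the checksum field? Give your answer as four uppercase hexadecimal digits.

5420

One's-complement addition (fold any carry out of bit 15 back into bit 0):
  0x9889 + 0xFE12 = 0x1969B → wrap carry → 0x969C
  0x969C + 0x8696 = 0x11D32 → wrap carry → 0x1D33
  0x1D33 + 0x2866 = 0x04599
  0x4599 + 0x6646 = 0x0ABDF
One's-complement sum = 0xABDF.
Checksum = ~0xABDF & 0xFFFF = 0x5420.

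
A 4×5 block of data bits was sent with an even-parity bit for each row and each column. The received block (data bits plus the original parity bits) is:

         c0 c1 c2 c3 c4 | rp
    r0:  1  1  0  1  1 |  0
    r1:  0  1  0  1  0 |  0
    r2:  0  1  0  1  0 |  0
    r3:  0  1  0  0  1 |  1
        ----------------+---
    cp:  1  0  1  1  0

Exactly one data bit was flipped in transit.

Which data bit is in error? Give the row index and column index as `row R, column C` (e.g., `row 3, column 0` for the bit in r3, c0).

row 3, column 2

Recompute each row's even parity and compare to rp:
  r0: data parity 0, sent rp 0 → ok
  r1: data parity 0, sent rp 0 → ok
  r2: data parity 0, sent rp 0 → ok
  r3: data parity 0, sent rp 1 → mismatch
Recompute each column's even parity and compare to cp:
  c0: data parity 1, sent cp 1 → ok
  c1: data parity 0, sent cp 0 → ok
  c2: data parity 0, sent cp 1 → mismatch
  c3: data parity 1, sent cp 1 → ok
  c4: data parity 0, sent cp 0 → ok
Exactly one row (r3) and one column (c2) fail → the flipped bit is at their intersection.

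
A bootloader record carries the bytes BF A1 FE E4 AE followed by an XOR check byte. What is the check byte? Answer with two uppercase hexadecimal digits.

XOR the bytes together:
  start with 0xBF
  0xBF ⊕ 0xA1 = 0x1E
  0x1E ⊕ 0xFE = 0xE0
  0xE0 ⊕ 0xE4 = 0x04
  0x04 ⊕ 0xAE = 0xAA

AA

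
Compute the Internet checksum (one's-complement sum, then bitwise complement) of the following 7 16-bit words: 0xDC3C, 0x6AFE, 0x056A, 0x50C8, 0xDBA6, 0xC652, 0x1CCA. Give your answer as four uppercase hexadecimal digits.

One's-complement addition (fold any carry out of bit 15 back into bit 0):
  0xDC3C + 0x6AFE = 0x1473A → wrap carry → 0x473B
  0x473B + 0x056A = 0x04CA5
  0x4CA5 + 0x50C8 = 0x09D6D
  0x9D6D + 0xDBA6 = 0x17913 → wrap carry → 0x7914
  0x7914 + 0xC652 = 0x13F66 → wrap carry → 0x3F67
  0x3F67 + 0x1CCA = 0x05C31
One's-complement sum = 0x5C31.
Checksum = ~0x5C31 & 0xFFFF = 0xA3CE.

A3CE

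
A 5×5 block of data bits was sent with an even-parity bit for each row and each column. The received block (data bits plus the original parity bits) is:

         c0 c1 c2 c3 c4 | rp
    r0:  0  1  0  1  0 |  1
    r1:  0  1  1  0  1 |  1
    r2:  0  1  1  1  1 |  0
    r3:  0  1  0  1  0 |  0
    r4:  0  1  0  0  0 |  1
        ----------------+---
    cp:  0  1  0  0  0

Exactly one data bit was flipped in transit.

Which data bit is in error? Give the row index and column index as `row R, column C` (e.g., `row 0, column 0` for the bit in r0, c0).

Recompute each row's even parity and compare to rp:
  r0: data parity 0, sent rp 1 → mismatch
  r1: data parity 1, sent rp 1 → ok
  r2: data parity 0, sent rp 0 → ok
  r3: data parity 0, sent rp 0 → ok
  r4: data parity 1, sent rp 1 → ok
Recompute each column's even parity and compare to cp:
  c0: data parity 0, sent cp 0 → ok
  c1: data parity 1, sent cp 1 → ok
  c2: data parity 0, sent cp 0 → ok
  c3: data parity 1, sent cp 0 → mismatch
  c4: data parity 0, sent cp 0 → ok
Exactly one row (r0) and one column (c3) fail → the flipped bit is at their intersection.

row 0, column 3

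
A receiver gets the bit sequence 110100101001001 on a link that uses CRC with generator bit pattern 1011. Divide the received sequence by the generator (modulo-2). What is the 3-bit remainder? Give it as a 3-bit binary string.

Modulo-2 division of 110100101001001 by 1011:
  pos 0: 1101 XOR 1011 = 0110
  pos 1: 1100 XOR 1011 = 0111
  pos 2: 1110 XOR 1011 = 0101
  pos 3: 1011 XOR 1011 = 0000
  pos 8: 1001 XOR 1011 = 0010
  pos 10: 1000 XOR 1011 = 0011
Remainder = 111 (nonzero — an error is detected).

111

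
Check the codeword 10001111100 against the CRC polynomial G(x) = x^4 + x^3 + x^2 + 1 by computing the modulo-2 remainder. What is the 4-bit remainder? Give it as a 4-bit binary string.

Modulo-2 division of 10001111100 by 11101:
  pos 0: 10001 XOR 11101 = 01100
  pos 1: 11001 XOR 11101 = 00100
  pos 3: 10011 XOR 11101 = 01110
  pos 4: 11101 XOR 11101 = 00000
Remainder = 0000 (zero — the frame passes the CRC check).

0000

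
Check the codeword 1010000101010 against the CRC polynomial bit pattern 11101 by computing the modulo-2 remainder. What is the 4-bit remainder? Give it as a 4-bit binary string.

Modulo-2 division of 1010000101010 by 11101:
  pos 0: 10100 XOR 11101 = 01001
  pos 1: 10010 XOR 11101 = 01111
  pos 2: 11110 XOR 11101 = 00011
  pos 5: 11101 XOR 11101 = 00000
Remainder = 0010 (nonzero — an error is detected).

0010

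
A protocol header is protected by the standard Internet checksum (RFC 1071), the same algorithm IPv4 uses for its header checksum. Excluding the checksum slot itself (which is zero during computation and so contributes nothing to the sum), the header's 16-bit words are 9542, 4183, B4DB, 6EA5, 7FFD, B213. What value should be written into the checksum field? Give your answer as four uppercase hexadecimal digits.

One's-complement addition (fold any carry out of bit 15 back into bit 0):
  0x9542 + 0x4183 = 0x0D6C5
  0xD6C5 + 0xB4DB = 0x18BA0 → wrap carry → 0x8BA1
  0x8BA1 + 0x6EA5 = 0x0FA46
  0xFA46 + 0x7FFD = 0x17A43 → wrap carry → 0x7A44
  0x7A44 + 0xB213 = 0x12C57 → wrap carry → 0x2C58
One's-complement sum = 0x2C58.
Checksum = ~0x2C58 & 0xFFFF = 0xD3A7.

D3A7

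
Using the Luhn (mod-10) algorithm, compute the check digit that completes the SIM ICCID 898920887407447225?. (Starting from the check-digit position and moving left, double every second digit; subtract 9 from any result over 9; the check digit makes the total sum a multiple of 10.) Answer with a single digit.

Partial digits right→left: 5 2 2 7 4 4 7 0 4 7 8 8 0 2 9 8 9 8
Double every second digit counting from the check-digit position (so the 1st, 3rd, 5th, ... of the partial from the right).
  doubled (with −9 where >9): 1 4 8 5 8 7 0 9 9 → sum 51
  kept as-is: 2 7 4 0 7 8 2 8 8 → sum 46
Total = 51 + 46 = 97.
Check digit = (10 − (97 mod 10)) mod 10 = 3.

3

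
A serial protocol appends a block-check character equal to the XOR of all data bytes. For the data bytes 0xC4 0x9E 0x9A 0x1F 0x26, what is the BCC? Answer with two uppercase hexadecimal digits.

XOR the bytes together:
  start with 0xC4
  0xC4 ⊕ 0x9E = 0x5A
  0x5A ⊕ 0x9A = 0xC0
  0xC0 ⊕ 0x1F = 0xDF
  0xDF ⊕ 0x26 = 0xF9

F9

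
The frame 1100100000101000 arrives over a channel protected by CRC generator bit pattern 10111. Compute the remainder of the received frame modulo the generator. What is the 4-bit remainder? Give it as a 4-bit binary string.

0010

Modulo-2 division of 1100100000101000 by 10111:
  pos 0: 11001 XOR 10111 = 01110
  pos 1: 11100 XOR 10111 = 01011
  pos 2: 10110 XOR 10111 = 00001
  pos 6: 10001 XOR 10111 = 00110
  pos 8: 11001 XOR 10111 = 01110
  pos 9: 11100 XOR 10111 = 01011
  pos 10: 10110 XOR 10111 = 00001
Remainder = 0010 (nonzero — an error is detected).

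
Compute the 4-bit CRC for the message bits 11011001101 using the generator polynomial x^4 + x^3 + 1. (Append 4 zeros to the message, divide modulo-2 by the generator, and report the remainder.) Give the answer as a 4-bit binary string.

1100

Append 4 zeros: 110110011010000. Divide by 11001 (XOR where the leading bit is 1):
  pos 0: 11011 XOR 11001 = 00010
  pos 3: 10001 XOR 11001 = 01000
  pos 4: 10001 XOR 11001 = 01000
  pos 5: 10000 XOR 11001 = 01001
  pos 6: 10011 XOR 11001 = 01010
  pos 7: 10100 XOR 11001 = 01101
  pos 8: 11010 XOR 11001 = 00011
Remainder (last 4 bits) = 1100. This is the CRC / FCS.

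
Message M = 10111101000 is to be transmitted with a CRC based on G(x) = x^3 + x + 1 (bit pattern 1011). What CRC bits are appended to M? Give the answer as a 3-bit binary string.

Append 3 zeros: 10111101000000. Divide by 1011 (XOR where the leading bit is 1):
  pos 0: 1011 XOR 1011 = 0000
  pos 4: 1101 XOR 1011 = 0110
  pos 5: 1100 XOR 1011 = 0111
  pos 6: 1110 XOR 1011 = 0101
  pos 7: 1010 XOR 1011 = 0001
  pos 10: 1000 XOR 1011 = 0011
Remainder (last 3 bits) = 011. This is the CRC / FCS.

011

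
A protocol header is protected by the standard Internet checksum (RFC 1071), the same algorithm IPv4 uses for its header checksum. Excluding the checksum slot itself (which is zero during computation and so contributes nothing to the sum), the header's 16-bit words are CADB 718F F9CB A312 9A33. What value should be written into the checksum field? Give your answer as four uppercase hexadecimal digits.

8C82

One's-complement addition (fold any carry out of bit 15 back into bit 0):
  0xCADB + 0x718F = 0x13C6A → wrap carry → 0x3C6B
  0x3C6B + 0xF9CB = 0x13636 → wrap carry → 0x3637
  0x3637 + 0xA312 = 0x0D949
  0xD949 + 0x9A33 = 0x1737C → wrap carry → 0x737D
One's-complement sum = 0x737D.
Checksum = ~0x737D & 0xFFFF = 0x8C82.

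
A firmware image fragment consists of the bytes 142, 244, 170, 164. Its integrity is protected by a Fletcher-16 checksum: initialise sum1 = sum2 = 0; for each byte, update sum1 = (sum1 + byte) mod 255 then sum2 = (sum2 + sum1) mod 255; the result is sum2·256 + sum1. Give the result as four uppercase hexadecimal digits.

Running sums (mod 255):
  after byte 0 (142): sum1=142, sum2=142
  after byte 1 (244): sum1=131, sum2=18
  after byte 2 (170): sum1=46, sum2=64
  after byte 3 (164): sum1=210, sum2=19
Checksum = sum2·256 + sum1 = 19·256 + 210 = 5074 = 0x13D2.

13D2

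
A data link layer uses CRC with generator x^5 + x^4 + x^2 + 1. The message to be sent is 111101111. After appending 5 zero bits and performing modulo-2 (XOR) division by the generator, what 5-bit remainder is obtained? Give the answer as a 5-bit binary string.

01111

Append 5 zeros: 11110111100000. Divide by 110101 (XOR where the leading bit is 1):
  pos 0: 111101 XOR 110101 = 001000
  pos 2: 100011 XOR 110101 = 010110
  pos 3: 101101 XOR 110101 = 011000
  pos 4: 110000 XOR 110101 = 000101
  pos 7: 101000 XOR 110101 = 011101
  pos 8: 111010 XOR 110101 = 001111
Remainder (last 5 bits) = 01111. This is the CRC / FCS.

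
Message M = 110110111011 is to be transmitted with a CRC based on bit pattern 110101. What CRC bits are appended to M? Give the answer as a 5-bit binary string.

10000

Append 5 zeros: 11011011101100000. Divide by 110101 (XOR where the leading bit is 1):
  pos 0: 110110 XOR 110101 = 000011
  pos 4: 111110 XOR 110101 = 001011
  pos 6: 101111 XOR 110101 = 011010
  pos 7: 110100 XOR 110101 = 000001
Remainder (last 5 bits) = 10000. This is the CRC / FCS.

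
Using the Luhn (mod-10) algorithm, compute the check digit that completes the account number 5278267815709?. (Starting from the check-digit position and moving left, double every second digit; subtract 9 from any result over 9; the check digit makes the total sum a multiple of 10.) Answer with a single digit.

Partial digits right→left: 9 0 7 5 1 8 7 6 2 8 7 2 5
Double every second digit counting from the check-digit position (so the 1st, 3rd, 5th, ... of the partial from the right).
  doubled (with −9 where >9): 9 5 2 5 4 5 1 → sum 31
  kept as-is: 0 5 8 6 8 2 → sum 29
Total = 31 + 29 = 60.
Check digit = (10 − (60 mod 10)) mod 10 = 0.

0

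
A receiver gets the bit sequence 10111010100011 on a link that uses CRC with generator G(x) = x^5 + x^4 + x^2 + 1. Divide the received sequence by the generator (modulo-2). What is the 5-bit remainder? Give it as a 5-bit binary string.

00000

Modulo-2 division of 10111010100011 by 110101:
  pos 0: 101110 XOR 110101 = 011011
  pos 1: 110111 XOR 110101 = 000010
  pos 5: 100100 XOR 110101 = 010001
  pos 6: 100010 XOR 110101 = 010111
  pos 7: 101111 XOR 110101 = 011010
  pos 8: 110101 XOR 110101 = 000000
Remainder = 00000 (zero — the frame passes the CRC check).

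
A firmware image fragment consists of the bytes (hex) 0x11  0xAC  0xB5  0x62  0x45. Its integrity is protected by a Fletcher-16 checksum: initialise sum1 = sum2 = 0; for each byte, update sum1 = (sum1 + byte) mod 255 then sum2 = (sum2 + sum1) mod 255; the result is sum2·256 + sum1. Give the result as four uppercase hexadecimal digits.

331B

Running sums (mod 255):
  after byte 0 (0x11): sum1=17, sum2=17
  after byte 1 (0xAC): sum1=189, sum2=206
  after byte 2 (0xB5): sum1=115, sum2=66
  after byte 3 (0x62): sum1=213, sum2=24
  after byte 4 (0x45): sum1=27, sum2=51
Checksum = sum2·256 + sum1 = 51·256 + 27 = 13083 = 0x331B.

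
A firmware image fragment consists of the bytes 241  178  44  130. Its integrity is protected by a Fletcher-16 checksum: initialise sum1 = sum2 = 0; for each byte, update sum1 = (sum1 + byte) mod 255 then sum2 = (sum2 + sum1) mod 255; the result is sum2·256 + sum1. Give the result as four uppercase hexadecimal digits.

Running sums (mod 255):
  after byte 0 (241): sum1=241, sum2=241
  after byte 1 (178): sum1=164, sum2=150
  after byte 2 (44): sum1=208, sum2=103
  after byte 3 (130): sum1=83, sum2=186
Checksum = sum2·256 + sum1 = 186·256 + 83 = 47699 = 0xBA53.

BA53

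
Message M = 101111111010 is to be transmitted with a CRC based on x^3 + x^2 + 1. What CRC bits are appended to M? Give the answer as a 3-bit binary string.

Append 3 zeros: 101111111010000. Divide by 1101 (XOR where the leading bit is 1):
  pos 0: 1011 XOR 1101 = 0110
  pos 1: 1101 XOR 1101 = 0000
  pos 5: 1111 XOR 1101 = 0010
  pos 7: 1001 XOR 1101 = 0100
  pos 8: 1000 XOR 1101 = 0101
  pos 9: 1010 XOR 1101 = 0111
  pos 10: 1110 XOR 1101 = 0011
Remainder (last 3 bits) = 110. This is the CRC / FCS.

110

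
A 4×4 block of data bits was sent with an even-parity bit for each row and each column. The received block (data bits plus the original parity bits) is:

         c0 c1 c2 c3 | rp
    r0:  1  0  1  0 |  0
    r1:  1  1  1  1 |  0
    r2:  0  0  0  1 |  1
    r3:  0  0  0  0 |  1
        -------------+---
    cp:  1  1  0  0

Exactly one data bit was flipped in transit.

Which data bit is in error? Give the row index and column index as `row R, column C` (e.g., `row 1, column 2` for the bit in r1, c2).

Recompute each row's even parity and compare to rp:
  r0: data parity 0, sent rp 0 → ok
  r1: data parity 0, sent rp 0 → ok
  r2: data parity 1, sent rp 1 → ok
  r3: data parity 0, sent rp 1 → mismatch
Recompute each column's even parity and compare to cp:
  c0: data parity 0, sent cp 1 → mismatch
  c1: data parity 1, sent cp 1 → ok
  c2: data parity 0, sent cp 0 → ok
  c3: data parity 0, sent cp 0 → ok
Exactly one row (r3) and one column (c0) fail → the flipped bit is at their intersection.

row 3, column 0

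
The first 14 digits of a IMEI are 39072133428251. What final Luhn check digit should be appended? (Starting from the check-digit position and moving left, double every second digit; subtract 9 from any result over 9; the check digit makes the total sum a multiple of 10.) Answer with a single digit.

Partial digits right→left: 1 5 2 8 2 4 3 3 1 2 7 0 9 3
Double every second digit counting from the check-digit position (so the 1st, 3rd, 5th, ... of the partial from the right).
  doubled (with −9 where >9): 2 4 4 6 2 5 9 → sum 32
  kept as-is: 5 8 4 3 2 0 3 → sum 25
Total = 32 + 25 = 57.
Check digit = (10 − (57 mod 10)) mod 10 = 3.

3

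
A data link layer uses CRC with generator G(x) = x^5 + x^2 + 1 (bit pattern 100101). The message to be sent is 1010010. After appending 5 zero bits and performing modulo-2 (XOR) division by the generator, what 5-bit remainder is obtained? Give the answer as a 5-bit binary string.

10111

Append 5 zeros: 101001000000. Divide by 100101 (XOR where the leading bit is 1):
  pos 0: 101001 XOR 100101 = 001100
  pos 2: 110000 XOR 100101 = 010101
  pos 3: 101010 XOR 100101 = 001111
  pos 5: 111100 XOR 100101 = 011001
  pos 6: 110010 XOR 100101 = 010111
Remainder (last 5 bits) = 10111. This is the CRC / FCS.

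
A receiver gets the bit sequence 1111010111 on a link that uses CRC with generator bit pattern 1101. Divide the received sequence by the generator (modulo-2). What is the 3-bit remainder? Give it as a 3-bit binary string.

001

Modulo-2 division of 1111010111 by 1101:
  pos 0: 1111 XOR 1101 = 0010
  pos 2: 1001 XOR 1101 = 0100
  pos 3: 1000 XOR 1101 = 0101
  pos 4: 1011 XOR 1101 = 0110
  pos 5: 1101 XOR 1101 = 0000
Remainder = 001 (nonzero — an error is detected).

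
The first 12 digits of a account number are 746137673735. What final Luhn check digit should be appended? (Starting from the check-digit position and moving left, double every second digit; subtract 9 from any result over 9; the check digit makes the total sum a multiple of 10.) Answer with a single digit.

6

Partial digits right→left: 5 3 7 3 7 6 7 3 1 6 4 7
Double every second digit counting from the check-digit position (so the 1st, 3rd, 5th, ... of the partial from the right).
  doubled (with −9 where >9): 1 5 5 5 2 8 → sum 26
  kept as-is: 3 3 6 3 6 7 → sum 28
Total = 26 + 28 = 54.
Check digit = (10 − (54 mod 10)) mod 10 = 6.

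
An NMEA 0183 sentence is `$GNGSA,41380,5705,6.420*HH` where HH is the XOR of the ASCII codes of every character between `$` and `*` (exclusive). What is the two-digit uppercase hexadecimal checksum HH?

XOR the ASCII codes of the payload characters:
  'G' = 0x47 → acc = 0x47
  'N' = 0x4E → acc = 0x09
  'G' = 0x47 → acc = 0x4E
  'S' = 0x53 → acc = 0x1D
  'A' = 0x41 → acc = 0x5C
  ',' = 0x2C → acc = 0x70
  '4' = 0x34 → acc = 0x44
  '1' = 0x31 → acc = 0x75
  '3' = 0x33 → acc = 0x46
  '8' = 0x38 → acc = 0x7E
  '0' = 0x30 → acc = 0x4E
  ',' = 0x2C → acc = 0x62
  '5' = 0x35 → acc = 0x57
  '7' = 0x37 → acc = 0x60
  '0' = 0x30 → acc = 0x50
  '5' = 0x35 → acc = 0x65
  ',' = 0x2C → acc = 0x49
  '6' = 0x36 → acc = 0x7F
  '.' = 0x2E → acc = 0x51
  '4' = 0x34 → acc = 0x65
  '2' = 0x32 → acc = 0x57
  '0' = 0x30 → acc = 0x67
Checksum = 0x67.

67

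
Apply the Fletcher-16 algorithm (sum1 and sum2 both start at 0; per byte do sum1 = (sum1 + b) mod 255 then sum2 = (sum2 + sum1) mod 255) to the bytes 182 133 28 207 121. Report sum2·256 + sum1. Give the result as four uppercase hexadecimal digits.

Running sums (mod 255):
  after byte 0 (182): sum1=182, sum2=182
  after byte 1 (133): sum1=60, sum2=242
  after byte 2 (28): sum1=88, sum2=75
  after byte 3 (207): sum1=40, sum2=115
  after byte 4 (121): sum1=161, sum2=21
Checksum = sum2·256 + sum1 = 21·256 + 161 = 5537 = 0x15A1.

15A1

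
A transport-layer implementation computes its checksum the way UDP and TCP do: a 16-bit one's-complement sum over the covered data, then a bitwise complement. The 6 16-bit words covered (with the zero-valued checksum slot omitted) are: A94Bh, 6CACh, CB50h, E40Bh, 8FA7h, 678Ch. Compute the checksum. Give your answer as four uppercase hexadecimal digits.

4377

One's-complement addition (fold any carry out of bit 15 back into bit 0):
  0xA94B + 0x6CAC = 0x115F7 → wrap carry → 0x15F8
  0x15F8 + 0xCB50 = 0x0E148
  0xE148 + 0xE40B = 0x1C553 → wrap carry → 0xC554
  0xC554 + 0x8FA7 = 0x154FB → wrap carry → 0x54FC
  0x54FC + 0x678C = 0x0BC88
One's-complement sum = 0xBC88.
Checksum = ~0xBC88 & 0xFFFF = 0x4377.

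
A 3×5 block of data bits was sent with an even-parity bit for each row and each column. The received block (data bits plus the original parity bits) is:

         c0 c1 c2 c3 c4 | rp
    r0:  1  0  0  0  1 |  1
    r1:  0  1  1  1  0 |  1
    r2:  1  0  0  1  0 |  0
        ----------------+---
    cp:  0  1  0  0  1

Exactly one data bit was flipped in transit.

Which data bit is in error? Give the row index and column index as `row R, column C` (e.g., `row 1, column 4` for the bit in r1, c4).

Recompute each row's even parity and compare to rp:
  r0: data parity 0, sent rp 1 → mismatch
  r1: data parity 1, sent rp 1 → ok
  r2: data parity 0, sent rp 0 → ok
Recompute each column's even parity and compare to cp:
  c0: data parity 0, sent cp 0 → ok
  c1: data parity 1, sent cp 1 → ok
  c2: data parity 1, sent cp 0 → mismatch
  c3: data parity 0, sent cp 0 → ok
  c4: data parity 1, sent cp 1 → ok
Exactly one row (r0) and one column (c2) fail → the flipped bit is at their intersection.

row 0, column 2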